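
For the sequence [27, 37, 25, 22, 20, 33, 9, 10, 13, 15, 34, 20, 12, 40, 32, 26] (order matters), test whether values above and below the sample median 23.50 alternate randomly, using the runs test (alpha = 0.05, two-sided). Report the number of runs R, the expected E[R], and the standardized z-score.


Step 1: Compute median = 23.50; label A = above, B = below.
Labels in order: AAABBABBBBABBAAA  (n_A = 8, n_B = 8)
Step 2: Count runs R = 7.
Step 3: Under H0 (random ordering), E[R] = 2*n_A*n_B/(n_A+n_B) + 1 = 2*8*8/16 + 1 = 9.0000.
        Var[R] = 2*n_A*n_B*(2*n_A*n_B - n_A - n_B) / ((n_A+n_B)^2 * (n_A+n_B-1)) = 14336/3840 = 3.7333.
        SD[R] = 1.9322.
Step 4: Continuity-corrected z = (R + 0.5 - E[R]) / SD[R] = (7 + 0.5 - 9.0000) / 1.9322 = -0.7763.
Step 5: Two-sided p-value via normal approximation = 2*(1 - Phi(|z|)) = 0.437558.
Step 6: alpha = 0.05. fail to reject H0.

R = 7, z = -0.7763, p = 0.437558, fail to reject H0.


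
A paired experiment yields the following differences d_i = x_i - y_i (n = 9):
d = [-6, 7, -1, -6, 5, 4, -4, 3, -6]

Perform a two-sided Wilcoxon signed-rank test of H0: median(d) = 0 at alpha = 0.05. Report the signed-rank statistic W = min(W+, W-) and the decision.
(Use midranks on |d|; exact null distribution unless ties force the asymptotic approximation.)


Step 1: Drop any zero differences (none here) and take |d_i|.
|d| = [6, 7, 1, 6, 5, 4, 4, 3, 6]
Step 2: Midrank |d_i| (ties get averaged ranks).
ranks: |6|->7, |7|->9, |1|->1, |6|->7, |5|->5, |4|->3.5, |4|->3.5, |3|->2, |6|->7
Step 3: Attach original signs; sum ranks with positive sign and with negative sign.
W+ = 9 + 5 + 3.5 + 2 = 19.5
W- = 7 + 1 + 7 + 3.5 + 7 = 25.5
(Check: W+ + W- = 45 should equal n(n+1)/2 = 45.)
Step 4: Test statistic W = min(W+, W-) = 19.5.
Step 5: Ties in |d|, so use the tie-corrected normal approximation.
        E[W] = n(n+1)/4 = 9*10/4 = 22.5.
        Tie groups: |d|=4 (t=2), |d|=6 (t=3); sum(t^3 - t) = 30.
        Var[W] = n(n+1)(2n+1)/24 - sum(t^3-t)/48 = 1710/24 - 30/48 = 70.625.
        z = (W - E[W]) / sqrt(Var[W]) = (19.5 - 22.5) / 8.4039 = -0.3570.
        Two-sided p = 2*Phi(z) = 0.721108.
Step 6: alpha = 0.05. fail to reject H0.

W+ = 19.5, W- = 25.5, W = min = 19.5, p = 0.721108, fail to reject H0.


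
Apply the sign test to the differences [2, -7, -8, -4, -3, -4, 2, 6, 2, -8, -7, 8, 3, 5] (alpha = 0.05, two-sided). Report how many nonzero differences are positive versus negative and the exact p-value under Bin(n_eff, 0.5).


Step 1: Discard zero differences. Original n = 14; n_eff = number of nonzero differences = 14.
Nonzero differences (with sign): +2, -7, -8, -4, -3, -4, +2, +6, +2, -8, -7, +8, +3, +5
Step 2: Count signs: positive = 7, negative = 7.
Step 3: Under H0: P(positive) = 0.5, so the number of positives S ~ Bin(14, 0.5).
Step 4: Two-sided exact p-value = sum of Bin(14,0.5) probabilities at or below the observed probability = 1.000000.
Step 5: alpha = 0.05. fail to reject H0.

n_eff = 14, pos = 7, neg = 7, p = 1.000000, fail to reject H0.


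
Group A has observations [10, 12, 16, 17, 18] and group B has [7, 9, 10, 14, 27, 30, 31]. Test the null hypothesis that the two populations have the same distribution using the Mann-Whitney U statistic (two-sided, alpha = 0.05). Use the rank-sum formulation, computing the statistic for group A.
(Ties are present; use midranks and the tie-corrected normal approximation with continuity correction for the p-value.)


Step 1: Combine and sort all 12 observations; assign midranks.
sorted (value, group): (7,Y), (9,Y), (10,X), (10,Y), (12,X), (14,Y), (16,X), (17,X), (18,X), (27,Y), (30,Y), (31,Y)
ranks: 7->1, 9->2, 10->3.5, 10->3.5, 12->5, 14->6, 16->7, 17->8, 18->9, 27->10, 30->11, 31->12
Step 2: Rank sum for X: R1 = 3.5 + 5 + 7 + 8 + 9 = 32.5.
Step 3: U_X = R1 - n1(n1+1)/2 = 32.5 - 5*6/2 = 32.5 - 15 = 17.5.
       U_Y = n1*n2 - U_X = 35 - 17.5 = 17.5.
Step 4: Ties are present, so use the tie-corrected normal approximation (with continuity correction) for the p-value.
Step 5: p-value = 1.000000; compare to alpha = 0.05. fail to reject H0.

U_X = 17.5, p = 1.000000, fail to reject H0 at alpha = 0.05.


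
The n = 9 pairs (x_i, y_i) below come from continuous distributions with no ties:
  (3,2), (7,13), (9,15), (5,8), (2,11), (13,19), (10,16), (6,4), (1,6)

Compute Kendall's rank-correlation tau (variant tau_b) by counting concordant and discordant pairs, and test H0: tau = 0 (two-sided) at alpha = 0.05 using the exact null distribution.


Step 1: Enumerate the 36 unordered pairs (i,j) with i<j and classify each by sign(x_j-x_i) * sign(y_j-y_i).
  (1,2):dx=+4,dy=+11->C; (1,3):dx=+6,dy=+13->C; (1,4):dx=+2,dy=+6->C; (1,5):dx=-1,dy=+9->D
  (1,6):dx=+10,dy=+17->C; (1,7):dx=+7,dy=+14->C; (1,8):dx=+3,dy=+2->C; (1,9):dx=-2,dy=+4->D
  (2,3):dx=+2,dy=+2->C; (2,4):dx=-2,dy=-5->C; (2,5):dx=-5,dy=-2->C; (2,6):dx=+6,dy=+6->C
  (2,7):dx=+3,dy=+3->C; (2,8):dx=-1,dy=-9->C; (2,9):dx=-6,dy=-7->C; (3,4):dx=-4,dy=-7->C
  (3,5):dx=-7,dy=-4->C; (3,6):dx=+4,dy=+4->C; (3,7):dx=+1,dy=+1->C; (3,8):dx=-3,dy=-11->C
  (3,9):dx=-8,dy=-9->C; (4,5):dx=-3,dy=+3->D; (4,6):dx=+8,dy=+11->C; (4,7):dx=+5,dy=+8->C
  (4,8):dx=+1,dy=-4->D; (4,9):dx=-4,dy=-2->C; (5,6):dx=+11,dy=+8->C; (5,7):dx=+8,dy=+5->C
  (5,8):dx=+4,dy=-7->D; (5,9):dx=-1,dy=-5->C; (6,7):dx=-3,dy=-3->C; (6,8):dx=-7,dy=-15->C
  (6,9):dx=-12,dy=-13->C; (7,8):dx=-4,dy=-12->C; (7,9):dx=-9,dy=-10->C; (8,9):dx=-5,dy=+2->D
Step 2: C = 30, D = 6, total pairs = 36.
Step 3: tau = (C - D)/(n(n-1)/2) = (30 - 6)/36 = 0.666667.
Step 4: Exact two-sided p-value (enumerate n! = 362880 permutations of y under H0): p = 0.012665.
Step 5: alpha = 0.05. reject H0.

tau_b = 0.6667 (C=30, D=6), p = 0.012665, reject H0.


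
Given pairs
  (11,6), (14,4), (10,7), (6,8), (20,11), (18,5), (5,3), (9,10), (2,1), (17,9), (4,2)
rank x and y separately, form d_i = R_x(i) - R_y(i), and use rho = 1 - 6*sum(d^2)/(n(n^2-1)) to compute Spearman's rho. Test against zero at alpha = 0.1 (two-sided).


Step 1: Rank x and y separately (midranks; no ties here).
rank(x): 11->7, 14->8, 10->6, 6->4, 20->11, 18->10, 5->3, 9->5, 2->1, 17->9, 4->2
rank(y): 6->6, 4->4, 7->7, 8->8, 11->11, 5->5, 3->3, 10->10, 1->1, 9->9, 2->2
Step 2: d_i = R_x(i) - R_y(i); compute d_i^2.
  (7-6)^2=1, (8-4)^2=16, (6-7)^2=1, (4-8)^2=16, (11-11)^2=0, (10-5)^2=25, (3-3)^2=0, (5-10)^2=25, (1-1)^2=0, (9-9)^2=0, (2-2)^2=0
sum(d^2) = 84.
Step 3: rho = 1 - 6*84 / (11*(11^2 - 1)) = 1 - 504/1320 = 0.618182.
Step 4: Under H0, t = rho * sqrt((n-2)/(1-rho^2)) = 2.3594 ~ t(9).
Step 5: Two-sided p-value from the t-distribution with 9 df = 0.042646.
Step 6: alpha = 0.1. reject H0.

rho = 0.6182, p = 0.042646, reject H0 at alpha = 0.1.


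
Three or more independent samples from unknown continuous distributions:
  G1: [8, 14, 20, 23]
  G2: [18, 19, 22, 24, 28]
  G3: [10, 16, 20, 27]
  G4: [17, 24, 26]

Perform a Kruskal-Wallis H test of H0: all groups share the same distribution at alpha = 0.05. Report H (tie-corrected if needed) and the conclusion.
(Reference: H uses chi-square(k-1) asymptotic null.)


Step 1: Combine all N = 16 observations and assign midranks.
sorted (value, group, rank): (8,G1,1), (10,G3,2), (14,G1,3), (16,G3,4), (17,G4,5), (18,G2,6), (19,G2,7), (20,G1,8.5), (20,G3,8.5), (22,G2,10), (23,G1,11), (24,G2,12.5), (24,G4,12.5), (26,G4,14), (27,G3,15), (28,G2,16)
Step 2: Sum ranks within each group.
R_1 = 23.5 (n_1 = 4)
R_2 = 51.5 (n_2 = 5)
R_3 = 29.5 (n_3 = 4)
R_4 = 31.5 (n_4 = 3)
Step 3: H = 12/(N(N+1)) * sum(R_i^2/n_i) - 3(N+1)
     = 12/(16*17) * (23.5^2/4 + 51.5^2/5 + 29.5^2/4 + 31.5^2/3) - 3*17
     = 0.044118 * 1216.83 - 51
     = 2.683456.
Step 4: Ties present; correction factor C = 1 - 12/(16^3 - 16) = 0.997059. Corrected H = 2.683456 / 0.997059 = 2.691372.
Step 5: Under H0, H ~ chi^2(3); p-value = 0.441696.
Step 6: alpha = 0.05. fail to reject H0.

H = 2.6914, df = 3, p = 0.441696, fail to reject H0.


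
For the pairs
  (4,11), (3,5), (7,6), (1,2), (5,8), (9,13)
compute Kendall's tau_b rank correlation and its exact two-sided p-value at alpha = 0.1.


Step 1: Enumerate the 15 unordered pairs (i,j) with i<j and classify each by sign(x_j-x_i) * sign(y_j-y_i).
  (1,2):dx=-1,dy=-6->C; (1,3):dx=+3,dy=-5->D; (1,4):dx=-3,dy=-9->C; (1,5):dx=+1,dy=-3->D
  (1,6):dx=+5,dy=+2->C; (2,3):dx=+4,dy=+1->C; (2,4):dx=-2,dy=-3->C; (2,5):dx=+2,dy=+3->C
  (2,6):dx=+6,dy=+8->C; (3,4):dx=-6,dy=-4->C; (3,5):dx=-2,dy=+2->D; (3,6):dx=+2,dy=+7->C
  (4,5):dx=+4,dy=+6->C; (4,6):dx=+8,dy=+11->C; (5,6):dx=+4,dy=+5->C
Step 2: C = 12, D = 3, total pairs = 15.
Step 3: tau = (C - D)/(n(n-1)/2) = (12 - 3)/15 = 0.600000.
Step 4: Exact two-sided p-value (enumerate n! = 720 permutations of y under H0): p = 0.136111.
Step 5: alpha = 0.1. fail to reject H0.

tau_b = 0.6000 (C=12, D=3), p = 0.136111, fail to reject H0.


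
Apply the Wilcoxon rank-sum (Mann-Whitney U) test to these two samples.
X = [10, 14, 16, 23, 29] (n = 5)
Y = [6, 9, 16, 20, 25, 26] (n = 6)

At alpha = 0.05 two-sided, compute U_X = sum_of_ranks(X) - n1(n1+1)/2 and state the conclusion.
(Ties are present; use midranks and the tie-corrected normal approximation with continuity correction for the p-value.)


Step 1: Combine and sort all 11 observations; assign midranks.
sorted (value, group): (6,Y), (9,Y), (10,X), (14,X), (16,X), (16,Y), (20,Y), (23,X), (25,Y), (26,Y), (29,X)
ranks: 6->1, 9->2, 10->3, 14->4, 16->5.5, 16->5.5, 20->7, 23->8, 25->9, 26->10, 29->11
Step 2: Rank sum for X: R1 = 3 + 4 + 5.5 + 8 + 11 = 31.5.
Step 3: U_X = R1 - n1(n1+1)/2 = 31.5 - 5*6/2 = 31.5 - 15 = 16.5.
       U_Y = n1*n2 - U_X = 30 - 16.5 = 13.5.
Step 4: Ties are present, so use the tie-corrected normal approximation (with continuity correction) for the p-value.
Step 5: p-value = 0.854805; compare to alpha = 0.05. fail to reject H0.

U_X = 16.5, p = 0.854805, fail to reject H0 at alpha = 0.05.


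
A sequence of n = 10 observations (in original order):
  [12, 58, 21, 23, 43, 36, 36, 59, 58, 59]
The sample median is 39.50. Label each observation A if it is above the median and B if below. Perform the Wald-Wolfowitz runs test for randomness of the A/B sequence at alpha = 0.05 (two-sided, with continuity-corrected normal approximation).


Step 1: Compute median = 39.50; label A = above, B = below.
Labels in order: BABBABBAAA  (n_A = 5, n_B = 5)
Step 2: Count runs R = 6.
Step 3: Under H0 (random ordering), E[R] = 2*n_A*n_B/(n_A+n_B) + 1 = 2*5*5/10 + 1 = 6.0000.
        Var[R] = 2*n_A*n_B*(2*n_A*n_B - n_A - n_B) / ((n_A+n_B)^2 * (n_A+n_B-1)) = 2000/900 = 2.2222.
        SD[R] = 1.4907.
Step 4: R = E[R], so z = 0 with no continuity correction.
Step 5: Two-sided p-value via normal approximation = 2*(1 - Phi(|z|)) = 1.000000.
Step 6: alpha = 0.05. fail to reject H0.

R = 6, z = 0.0000, p = 1.000000, fail to reject H0.


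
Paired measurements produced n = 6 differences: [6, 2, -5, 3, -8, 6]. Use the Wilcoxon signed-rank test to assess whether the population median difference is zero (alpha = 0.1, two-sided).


Step 1: Drop any zero differences (none here) and take |d_i|.
|d| = [6, 2, 5, 3, 8, 6]
Step 2: Midrank |d_i| (ties get averaged ranks).
ranks: |6|->4.5, |2|->1, |5|->3, |3|->2, |8|->6, |6|->4.5
Step 3: Attach original signs; sum ranks with positive sign and with negative sign.
W+ = 4.5 + 1 + 2 + 4.5 = 12
W- = 3 + 6 = 9
(Check: W+ + W- = 21 should equal n(n+1)/2 = 21.)
Step 4: Test statistic W = min(W+, W-) = 9.
Step 5: Ties in |d|, so use the tie-corrected normal approximation.
        E[W] = n(n+1)/4 = 6*7/4 = 10.5.
        Tie groups: |d|=6 (t=2); sum(t^3 - t) = 6.
        Var[W] = n(n+1)(2n+1)/24 - sum(t^3-t)/48 = 546/24 - 6/48 = 22.625.
        z = (W - E[W]) / sqrt(Var[W]) = (9 - 10.5) / 4.7566 = -0.3154.
        Two-sided p = 2*Phi(z) = 0.752494.
Step 6: alpha = 0.1. fail to reject H0.

W+ = 12, W- = 9, W = min = 9, p = 0.752494, fail to reject H0.


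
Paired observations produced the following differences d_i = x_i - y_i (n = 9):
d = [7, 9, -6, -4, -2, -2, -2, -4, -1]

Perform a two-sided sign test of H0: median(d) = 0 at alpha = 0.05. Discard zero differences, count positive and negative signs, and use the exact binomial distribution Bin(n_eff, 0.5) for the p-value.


Step 1: Discard zero differences. Original n = 9; n_eff = number of nonzero differences = 9.
Nonzero differences (with sign): +7, +9, -6, -4, -2, -2, -2, -4, -1
Step 2: Count signs: positive = 2, negative = 7.
Step 3: Under H0: P(positive) = 0.5, so the number of positives S ~ Bin(9, 0.5).
Step 4: Two-sided exact p-value = sum of Bin(9,0.5) probabilities at or below the observed probability = 0.179688.
Step 5: alpha = 0.05. fail to reject H0.

n_eff = 9, pos = 2, neg = 7, p = 0.179688, fail to reject H0.


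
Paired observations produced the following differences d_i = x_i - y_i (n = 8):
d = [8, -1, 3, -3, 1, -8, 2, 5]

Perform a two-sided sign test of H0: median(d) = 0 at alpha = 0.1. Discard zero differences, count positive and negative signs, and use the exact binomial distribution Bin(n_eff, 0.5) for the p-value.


Step 1: Discard zero differences. Original n = 8; n_eff = number of nonzero differences = 8.
Nonzero differences (with sign): +8, -1, +3, -3, +1, -8, +2, +5
Step 2: Count signs: positive = 5, negative = 3.
Step 3: Under H0: P(positive) = 0.5, so the number of positives S ~ Bin(8, 0.5).
Step 4: Two-sided exact p-value = sum of Bin(8,0.5) probabilities at or below the observed probability = 0.726562.
Step 5: alpha = 0.1. fail to reject H0.

n_eff = 8, pos = 5, neg = 3, p = 0.726562, fail to reject H0.


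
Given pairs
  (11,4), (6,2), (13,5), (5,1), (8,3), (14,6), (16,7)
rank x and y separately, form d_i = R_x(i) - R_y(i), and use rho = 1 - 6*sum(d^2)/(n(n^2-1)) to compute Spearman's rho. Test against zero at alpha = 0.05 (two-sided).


Step 1: Rank x and y separately (midranks; no ties here).
rank(x): 11->4, 6->2, 13->5, 5->1, 8->3, 14->6, 16->7
rank(y): 4->4, 2->2, 5->5, 1->1, 3->3, 6->6, 7->7
Step 2: d_i = R_x(i) - R_y(i); compute d_i^2.
  (4-4)^2=0, (2-2)^2=0, (5-5)^2=0, (1-1)^2=0, (3-3)^2=0, (6-6)^2=0, (7-7)^2=0
sum(d^2) = 0.
Step 3: rho = 1 - 6*0 / (7*(7^2 - 1)) = 1 - 0/336 = 1.000000.
Step 5: Two-sided p-value from the t-distribution with 5 df = 0.000000.
Step 6: alpha = 0.05. reject H0.

rho = 1.0000, p = 0.000000, reject H0 at alpha = 0.05.


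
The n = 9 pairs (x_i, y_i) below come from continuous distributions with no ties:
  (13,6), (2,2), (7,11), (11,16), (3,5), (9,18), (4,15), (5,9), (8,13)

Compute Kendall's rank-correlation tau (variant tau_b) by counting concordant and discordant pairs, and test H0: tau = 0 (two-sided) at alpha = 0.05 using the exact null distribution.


Step 1: Enumerate the 36 unordered pairs (i,j) with i<j and classify each by sign(x_j-x_i) * sign(y_j-y_i).
  (1,2):dx=-11,dy=-4->C; (1,3):dx=-6,dy=+5->D; (1,4):dx=-2,dy=+10->D; (1,5):dx=-10,dy=-1->C
  (1,6):dx=-4,dy=+12->D; (1,7):dx=-9,dy=+9->D; (1,8):dx=-8,dy=+3->D; (1,9):dx=-5,dy=+7->D
  (2,3):dx=+5,dy=+9->C; (2,4):dx=+9,dy=+14->C; (2,5):dx=+1,dy=+3->C; (2,6):dx=+7,dy=+16->C
  (2,7):dx=+2,dy=+13->C; (2,8):dx=+3,dy=+7->C; (2,9):dx=+6,dy=+11->C; (3,4):dx=+4,dy=+5->C
  (3,5):dx=-4,dy=-6->C; (3,6):dx=+2,dy=+7->C; (3,7):dx=-3,dy=+4->D; (3,8):dx=-2,dy=-2->C
  (3,9):dx=+1,dy=+2->C; (4,5):dx=-8,dy=-11->C; (4,6):dx=-2,dy=+2->D; (4,7):dx=-7,dy=-1->C
  (4,8):dx=-6,dy=-7->C; (4,9):dx=-3,dy=-3->C; (5,6):dx=+6,dy=+13->C; (5,7):dx=+1,dy=+10->C
  (5,8):dx=+2,dy=+4->C; (5,9):dx=+5,dy=+8->C; (6,7):dx=-5,dy=-3->C; (6,8):dx=-4,dy=-9->C
  (6,9):dx=-1,dy=-5->C; (7,8):dx=+1,dy=-6->D; (7,9):dx=+4,dy=-2->D; (8,9):dx=+3,dy=+4->C
Step 2: C = 26, D = 10, total pairs = 36.
Step 3: tau = (C - D)/(n(n-1)/2) = (26 - 10)/36 = 0.444444.
Step 4: Exact two-sided p-value (enumerate n! = 362880 permutations of y under H0): p = 0.119439.
Step 5: alpha = 0.05. fail to reject H0.

tau_b = 0.4444 (C=26, D=10), p = 0.119439, fail to reject H0.


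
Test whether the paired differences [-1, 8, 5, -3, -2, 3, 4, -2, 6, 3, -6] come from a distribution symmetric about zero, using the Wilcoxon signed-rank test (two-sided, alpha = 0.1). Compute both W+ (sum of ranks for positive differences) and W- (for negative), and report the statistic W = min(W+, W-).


Step 1: Drop any zero differences (none here) and take |d_i|.
|d| = [1, 8, 5, 3, 2, 3, 4, 2, 6, 3, 6]
Step 2: Midrank |d_i| (ties get averaged ranks).
ranks: |1|->1, |8|->11, |5|->8, |3|->5, |2|->2.5, |3|->5, |4|->7, |2|->2.5, |6|->9.5, |3|->5, |6|->9.5
Step 3: Attach original signs; sum ranks with positive sign and with negative sign.
W+ = 11 + 8 + 5 + 7 + 9.5 + 5 = 45.5
W- = 1 + 5 + 2.5 + 2.5 + 9.5 = 20.5
(Check: W+ + W- = 66 should equal n(n+1)/2 = 66.)
Step 4: Test statistic W = min(W+, W-) = 20.5.
Step 5: Ties in |d|, so use the tie-corrected normal approximation.
        E[W] = n(n+1)/4 = 11*12/4 = 33.
        Tie groups: |d|=2 (t=2), |d|=3 (t=3), |d|=6 (t=2); sum(t^3 - t) = 36.
        Var[W] = n(n+1)(2n+1)/24 - sum(t^3-t)/48 = 3036/24 - 36/48 = 125.75.
        z = (W - E[W]) / sqrt(Var[W]) = (20.5 - 33) / 11.2138 = -1.1147.
        Two-sided p = 2*Phi(z) = 0.264981.
Step 6: alpha = 0.1. fail to reject H0.

W+ = 45.5, W- = 20.5, W = min = 20.5, p = 0.264981, fail to reject H0.


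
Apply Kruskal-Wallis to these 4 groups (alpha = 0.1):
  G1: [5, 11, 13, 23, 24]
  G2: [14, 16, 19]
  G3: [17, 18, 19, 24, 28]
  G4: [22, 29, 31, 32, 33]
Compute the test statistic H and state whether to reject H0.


Step 1: Combine all N = 18 observations and assign midranks.
sorted (value, group, rank): (5,G1,1), (11,G1,2), (13,G1,3), (14,G2,4), (16,G2,5), (17,G3,6), (18,G3,7), (19,G2,8.5), (19,G3,8.5), (22,G4,10), (23,G1,11), (24,G1,12.5), (24,G3,12.5), (28,G3,14), (29,G4,15), (31,G4,16), (32,G4,17), (33,G4,18)
Step 2: Sum ranks within each group.
R_1 = 29.5 (n_1 = 5)
R_2 = 17.5 (n_2 = 3)
R_3 = 48 (n_3 = 5)
R_4 = 76 (n_4 = 5)
Step 3: H = 12/(N(N+1)) * sum(R_i^2/n_i) - 3(N+1)
     = 12/(18*19) * (29.5^2/5 + 17.5^2/3 + 48^2/5 + 76^2/5) - 3*19
     = 0.035088 * 1892.13 - 57
     = 9.390643.
Step 4: Ties present; correction factor C = 1 - 12/(18^3 - 18) = 0.997936. Corrected H = 9.390643 / 0.997936 = 9.410065.
Step 5: Under H0, H ~ chi^2(3); p-value = 0.024308.
Step 6: alpha = 0.1. reject H0.

H = 9.4101, df = 3, p = 0.024308, reject H0.


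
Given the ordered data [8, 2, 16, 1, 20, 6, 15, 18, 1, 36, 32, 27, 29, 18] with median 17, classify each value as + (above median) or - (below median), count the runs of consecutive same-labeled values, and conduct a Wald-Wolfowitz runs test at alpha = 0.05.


Step 1: Compute median = 17; label A = above, B = below.
Labels in order: BBBBABBABAAAAA  (n_A = 7, n_B = 7)
Step 2: Count runs R = 6.
Step 3: Under H0 (random ordering), E[R] = 2*n_A*n_B/(n_A+n_B) + 1 = 2*7*7/14 + 1 = 8.0000.
        Var[R] = 2*n_A*n_B*(2*n_A*n_B - n_A - n_B) / ((n_A+n_B)^2 * (n_A+n_B-1)) = 8232/2548 = 3.2308.
        SD[R] = 1.7974.
Step 4: Continuity-corrected z = (R + 0.5 - E[R]) / SD[R] = (6 + 0.5 - 8.0000) / 1.7974 = -0.8345.
Step 5: Two-sided p-value via normal approximation = 2*(1 - Phi(|z|)) = 0.403986.
Step 6: alpha = 0.05. fail to reject H0.

R = 6, z = -0.8345, p = 0.403986, fail to reject H0.


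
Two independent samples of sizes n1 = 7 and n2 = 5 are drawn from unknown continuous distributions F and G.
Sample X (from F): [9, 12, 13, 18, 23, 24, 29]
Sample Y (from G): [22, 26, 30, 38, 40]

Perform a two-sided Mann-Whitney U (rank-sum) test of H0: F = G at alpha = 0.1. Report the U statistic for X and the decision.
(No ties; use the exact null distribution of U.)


Step 1: Combine and sort all 12 observations; assign midranks.
sorted (value, group): (9,X), (12,X), (13,X), (18,X), (22,Y), (23,X), (24,X), (26,Y), (29,X), (30,Y), (38,Y), (40,Y)
ranks: 9->1, 12->2, 13->3, 18->4, 22->5, 23->6, 24->7, 26->8, 29->9, 30->10, 38->11, 40->12
Step 2: Rank sum for X: R1 = 1 + 2 + 3 + 4 + 6 + 7 + 9 = 32.
Step 3: U_X = R1 - n1(n1+1)/2 = 32 - 7*8/2 = 32 - 28 = 4.
       U_Y = n1*n2 - U_X = 35 - 4 = 31.
Step 4: No ties, so the exact null distribution of U (based on enumerating the C(12,7) = 792 equally likely rank assignments) gives the two-sided p-value.
Step 5: p-value = 0.030303; compare to alpha = 0.1. reject H0.

U_X = 4, p = 0.030303, reject H0 at alpha = 0.1.


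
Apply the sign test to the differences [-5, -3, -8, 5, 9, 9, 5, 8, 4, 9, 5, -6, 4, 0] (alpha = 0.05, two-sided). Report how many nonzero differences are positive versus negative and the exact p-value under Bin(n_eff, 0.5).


Step 1: Discard zero differences. Original n = 14; n_eff = number of nonzero differences = 13.
Nonzero differences (with sign): -5, -3, -8, +5, +9, +9, +5, +8, +4, +9, +5, -6, +4
Step 2: Count signs: positive = 9, negative = 4.
Step 3: Under H0: P(positive) = 0.5, so the number of positives S ~ Bin(13, 0.5).
Step 4: Two-sided exact p-value = sum of Bin(13,0.5) probabilities at or below the observed probability = 0.266846.
Step 5: alpha = 0.05. fail to reject H0.

n_eff = 13, pos = 9, neg = 4, p = 0.266846, fail to reject H0.


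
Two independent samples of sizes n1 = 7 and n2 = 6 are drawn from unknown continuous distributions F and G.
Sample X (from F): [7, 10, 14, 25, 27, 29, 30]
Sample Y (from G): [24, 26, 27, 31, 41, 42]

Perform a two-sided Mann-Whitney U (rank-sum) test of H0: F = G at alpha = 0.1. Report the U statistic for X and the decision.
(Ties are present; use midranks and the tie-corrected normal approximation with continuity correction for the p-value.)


Step 1: Combine and sort all 13 observations; assign midranks.
sorted (value, group): (7,X), (10,X), (14,X), (24,Y), (25,X), (26,Y), (27,X), (27,Y), (29,X), (30,X), (31,Y), (41,Y), (42,Y)
ranks: 7->1, 10->2, 14->3, 24->4, 25->5, 26->6, 27->7.5, 27->7.5, 29->9, 30->10, 31->11, 41->12, 42->13
Step 2: Rank sum for X: R1 = 1 + 2 + 3 + 5 + 7.5 + 9 + 10 = 37.5.
Step 3: U_X = R1 - n1(n1+1)/2 = 37.5 - 7*8/2 = 37.5 - 28 = 9.5.
       U_Y = n1*n2 - U_X = 42 - 9.5 = 32.5.
Step 4: Ties are present, so use the tie-corrected normal approximation (with continuity correction) for the p-value.
Step 5: p-value = 0.115582; compare to alpha = 0.1. fail to reject H0.

U_X = 9.5, p = 0.115582, fail to reject H0 at alpha = 0.1.


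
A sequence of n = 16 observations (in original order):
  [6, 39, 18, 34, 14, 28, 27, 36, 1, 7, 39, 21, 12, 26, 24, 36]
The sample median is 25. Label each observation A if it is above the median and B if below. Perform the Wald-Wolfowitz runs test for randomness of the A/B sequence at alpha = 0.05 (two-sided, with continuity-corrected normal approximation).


Step 1: Compute median = 25; label A = above, B = below.
Labels in order: BABABAAABBABBABA  (n_A = 8, n_B = 8)
Step 2: Count runs R = 12.
Step 3: Under H0 (random ordering), E[R] = 2*n_A*n_B/(n_A+n_B) + 1 = 2*8*8/16 + 1 = 9.0000.
        Var[R] = 2*n_A*n_B*(2*n_A*n_B - n_A - n_B) / ((n_A+n_B)^2 * (n_A+n_B-1)) = 14336/3840 = 3.7333.
        SD[R] = 1.9322.
Step 4: Continuity-corrected z = (R - 0.5 - E[R]) / SD[R] = (12 - 0.5 - 9.0000) / 1.9322 = 1.2939.
Step 5: Two-sided p-value via normal approximation = 2*(1 - Phi(|z|)) = 0.195709.
Step 6: alpha = 0.05. fail to reject H0.

R = 12, z = 1.2939, p = 0.195709, fail to reject H0.


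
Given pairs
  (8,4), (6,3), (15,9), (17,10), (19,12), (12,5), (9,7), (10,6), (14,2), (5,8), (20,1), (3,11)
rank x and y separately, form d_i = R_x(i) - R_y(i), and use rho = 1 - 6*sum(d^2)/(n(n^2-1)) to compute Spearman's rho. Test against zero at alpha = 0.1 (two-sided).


Step 1: Rank x and y separately (midranks; no ties here).
rank(x): 8->4, 6->3, 15->9, 17->10, 19->11, 12->7, 9->5, 10->6, 14->8, 5->2, 20->12, 3->1
rank(y): 4->4, 3->3, 9->9, 10->10, 12->12, 5->5, 7->7, 6->6, 2->2, 8->8, 1->1, 11->11
Step 2: d_i = R_x(i) - R_y(i); compute d_i^2.
  (4-4)^2=0, (3-3)^2=0, (9-9)^2=0, (10-10)^2=0, (11-12)^2=1, (7-5)^2=4, (5-7)^2=4, (6-6)^2=0, (8-2)^2=36, (2-8)^2=36, (12-1)^2=121, (1-11)^2=100
sum(d^2) = 302.
Step 3: rho = 1 - 6*302 / (12*(12^2 - 1)) = 1 - 1812/1716 = -0.055944.
Step 4: Under H0, t = rho * sqrt((n-2)/(1-rho^2)) = -0.1772 ~ t(10).
Step 5: Two-sided p-value from the t-distribution with 10 df = 0.862898.
Step 6: alpha = 0.1. fail to reject H0.

rho = -0.0559, p = 0.862898, fail to reject H0 at alpha = 0.1.


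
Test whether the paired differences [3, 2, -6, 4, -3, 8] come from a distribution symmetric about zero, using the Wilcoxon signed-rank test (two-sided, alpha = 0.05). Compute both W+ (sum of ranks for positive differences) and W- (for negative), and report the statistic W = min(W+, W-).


Step 1: Drop any zero differences (none here) and take |d_i|.
|d| = [3, 2, 6, 4, 3, 8]
Step 2: Midrank |d_i| (ties get averaged ranks).
ranks: |3|->2.5, |2|->1, |6|->5, |4|->4, |3|->2.5, |8|->6
Step 3: Attach original signs; sum ranks with positive sign and with negative sign.
W+ = 2.5 + 1 + 4 + 6 = 13.5
W- = 5 + 2.5 = 7.5
(Check: W+ + W- = 21 should equal n(n+1)/2 = 21.)
Step 4: Test statistic W = min(W+, W-) = 7.5.
Step 5: Ties in |d|, so use the tie-corrected normal approximation.
        E[W] = n(n+1)/4 = 6*7/4 = 10.5.
        Tie groups: |d|=3 (t=2); sum(t^3 - t) = 6.
        Var[W] = n(n+1)(2n+1)/24 - sum(t^3-t)/48 = 546/24 - 6/48 = 22.625.
        z = (W - E[W]) / sqrt(Var[W]) = (7.5 - 10.5) / 4.7566 = -0.6307.
        Two-sided p = 2*Phi(z) = 0.528233.
Step 6: alpha = 0.05. fail to reject H0.

W+ = 13.5, W- = 7.5, W = min = 7.5, p = 0.528233, fail to reject H0.


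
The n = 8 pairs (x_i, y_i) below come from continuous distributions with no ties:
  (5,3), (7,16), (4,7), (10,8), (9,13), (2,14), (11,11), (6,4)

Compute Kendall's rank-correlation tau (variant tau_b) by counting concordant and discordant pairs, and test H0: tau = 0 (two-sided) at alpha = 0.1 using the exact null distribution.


Step 1: Enumerate the 28 unordered pairs (i,j) with i<j and classify each by sign(x_j-x_i) * sign(y_j-y_i).
  (1,2):dx=+2,dy=+13->C; (1,3):dx=-1,dy=+4->D; (1,4):dx=+5,dy=+5->C; (1,5):dx=+4,dy=+10->C
  (1,6):dx=-3,dy=+11->D; (1,7):dx=+6,dy=+8->C; (1,8):dx=+1,dy=+1->C; (2,3):dx=-3,dy=-9->C
  (2,4):dx=+3,dy=-8->D; (2,5):dx=+2,dy=-3->D; (2,6):dx=-5,dy=-2->C; (2,7):dx=+4,dy=-5->D
  (2,8):dx=-1,dy=-12->C; (3,4):dx=+6,dy=+1->C; (3,5):dx=+5,dy=+6->C; (3,6):dx=-2,dy=+7->D
  (3,7):dx=+7,dy=+4->C; (3,8):dx=+2,dy=-3->D; (4,5):dx=-1,dy=+5->D; (4,6):dx=-8,dy=+6->D
  (4,7):dx=+1,dy=+3->C; (4,8):dx=-4,dy=-4->C; (5,6):dx=-7,dy=+1->D; (5,7):dx=+2,dy=-2->D
  (5,8):dx=-3,dy=-9->C; (6,7):dx=+9,dy=-3->D; (6,8):dx=+4,dy=-10->D; (7,8):dx=-5,dy=-7->C
Step 2: C = 15, D = 13, total pairs = 28.
Step 3: tau = (C - D)/(n(n-1)/2) = (15 - 13)/28 = 0.071429.
Step 4: Exact two-sided p-value (enumerate n! = 40320 permutations of y under H0): p = 0.904861.
Step 5: alpha = 0.1. fail to reject H0.

tau_b = 0.0714 (C=15, D=13), p = 0.904861, fail to reject H0.


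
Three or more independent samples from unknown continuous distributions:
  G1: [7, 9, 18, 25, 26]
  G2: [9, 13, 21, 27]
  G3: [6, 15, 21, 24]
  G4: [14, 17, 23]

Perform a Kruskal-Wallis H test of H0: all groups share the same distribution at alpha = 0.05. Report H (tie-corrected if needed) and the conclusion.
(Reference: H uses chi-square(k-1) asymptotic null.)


Step 1: Combine all N = 16 observations and assign midranks.
sorted (value, group, rank): (6,G3,1), (7,G1,2), (9,G1,3.5), (9,G2,3.5), (13,G2,5), (14,G4,6), (15,G3,7), (17,G4,8), (18,G1,9), (21,G2,10.5), (21,G3,10.5), (23,G4,12), (24,G3,13), (25,G1,14), (26,G1,15), (27,G2,16)
Step 2: Sum ranks within each group.
R_1 = 43.5 (n_1 = 5)
R_2 = 35 (n_2 = 4)
R_3 = 31.5 (n_3 = 4)
R_4 = 26 (n_4 = 3)
Step 3: H = 12/(N(N+1)) * sum(R_i^2/n_i) - 3(N+1)
     = 12/(16*17) * (43.5^2/5 + 35^2/4 + 31.5^2/4 + 26^2/3) - 3*17
     = 0.044118 * 1158.1 - 51
     = 0.092463.
Step 4: Ties present; correction factor C = 1 - 12/(16^3 - 16) = 0.997059. Corrected H = 0.092463 / 0.997059 = 0.092736.
Step 5: Under H0, H ~ chi^2(3); p-value = 0.992695.
Step 6: alpha = 0.05. fail to reject H0.

H = 0.0927, df = 3, p = 0.992695, fail to reject H0.


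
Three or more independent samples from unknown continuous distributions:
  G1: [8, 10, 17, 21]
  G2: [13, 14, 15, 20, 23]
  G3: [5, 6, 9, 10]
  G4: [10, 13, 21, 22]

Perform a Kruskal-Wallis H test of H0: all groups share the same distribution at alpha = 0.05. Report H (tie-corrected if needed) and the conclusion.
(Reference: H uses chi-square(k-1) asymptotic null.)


Step 1: Combine all N = 17 observations and assign midranks.
sorted (value, group, rank): (5,G3,1), (6,G3,2), (8,G1,3), (9,G3,4), (10,G1,6), (10,G3,6), (10,G4,6), (13,G2,8.5), (13,G4,8.5), (14,G2,10), (15,G2,11), (17,G1,12), (20,G2,13), (21,G1,14.5), (21,G4,14.5), (22,G4,16), (23,G2,17)
Step 2: Sum ranks within each group.
R_1 = 35.5 (n_1 = 4)
R_2 = 59.5 (n_2 = 5)
R_3 = 13 (n_3 = 4)
R_4 = 45 (n_4 = 4)
Step 3: H = 12/(N(N+1)) * sum(R_i^2/n_i) - 3(N+1)
     = 12/(17*18) * (35.5^2/4 + 59.5^2/5 + 13^2/4 + 45^2/4) - 3*18
     = 0.039216 * 1571.61 - 54
     = 7.631863.
Step 4: Ties present; correction factor C = 1 - 36/(17^3 - 17) = 0.992647. Corrected H = 7.631863 / 0.992647 = 7.688395.
Step 5: Under H0, H ~ chi^2(3); p-value = 0.052910.
Step 6: alpha = 0.05. fail to reject H0.

H = 7.6884, df = 3, p = 0.052910, fail to reject H0.


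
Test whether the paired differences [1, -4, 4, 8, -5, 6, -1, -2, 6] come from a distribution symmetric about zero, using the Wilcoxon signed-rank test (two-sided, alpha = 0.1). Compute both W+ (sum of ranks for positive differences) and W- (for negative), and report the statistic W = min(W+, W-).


Step 1: Drop any zero differences (none here) and take |d_i|.
|d| = [1, 4, 4, 8, 5, 6, 1, 2, 6]
Step 2: Midrank |d_i| (ties get averaged ranks).
ranks: |1|->1.5, |4|->4.5, |4|->4.5, |8|->9, |5|->6, |6|->7.5, |1|->1.5, |2|->3, |6|->7.5
Step 3: Attach original signs; sum ranks with positive sign and with negative sign.
W+ = 1.5 + 4.5 + 9 + 7.5 + 7.5 = 30
W- = 4.5 + 6 + 1.5 + 3 = 15
(Check: W+ + W- = 45 should equal n(n+1)/2 = 45.)
Step 4: Test statistic W = min(W+, W-) = 15.
Step 5: Ties in |d|, so use the tie-corrected normal approximation.
        E[W] = n(n+1)/4 = 9*10/4 = 22.5.
        Tie groups: |d|=1 (t=2), |d|=4 (t=2), |d|=6 (t=2); sum(t^3 - t) = 18.
        Var[W] = n(n+1)(2n+1)/24 - sum(t^3-t)/48 = 1710/24 - 18/48 = 70.875.
        z = (W - E[W]) / sqrt(Var[W]) = (15 - 22.5) / 8.4187 = -0.8909.
        Two-sided p = 2*Phi(z) = 0.372998.
Step 6: alpha = 0.1. fail to reject H0.

W+ = 30, W- = 15, W = min = 15, p = 0.372998, fail to reject H0.


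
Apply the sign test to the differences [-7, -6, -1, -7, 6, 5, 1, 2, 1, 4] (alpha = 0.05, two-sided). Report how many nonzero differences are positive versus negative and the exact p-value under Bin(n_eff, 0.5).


Step 1: Discard zero differences. Original n = 10; n_eff = number of nonzero differences = 10.
Nonzero differences (with sign): -7, -6, -1, -7, +6, +5, +1, +2, +1, +4
Step 2: Count signs: positive = 6, negative = 4.
Step 3: Under H0: P(positive) = 0.5, so the number of positives S ~ Bin(10, 0.5).
Step 4: Two-sided exact p-value = sum of Bin(10,0.5) probabilities at or below the observed probability = 0.753906.
Step 5: alpha = 0.05. fail to reject H0.

n_eff = 10, pos = 6, neg = 4, p = 0.753906, fail to reject H0.


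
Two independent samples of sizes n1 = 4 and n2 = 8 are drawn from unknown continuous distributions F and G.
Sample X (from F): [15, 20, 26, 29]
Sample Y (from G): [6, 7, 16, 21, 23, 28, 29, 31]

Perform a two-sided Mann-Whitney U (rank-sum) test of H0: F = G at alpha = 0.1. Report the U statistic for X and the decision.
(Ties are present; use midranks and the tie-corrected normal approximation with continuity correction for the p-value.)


Step 1: Combine and sort all 12 observations; assign midranks.
sorted (value, group): (6,Y), (7,Y), (15,X), (16,Y), (20,X), (21,Y), (23,Y), (26,X), (28,Y), (29,X), (29,Y), (31,Y)
ranks: 6->1, 7->2, 15->3, 16->4, 20->5, 21->6, 23->7, 26->8, 28->9, 29->10.5, 29->10.5, 31->12
Step 2: Rank sum for X: R1 = 3 + 5 + 8 + 10.5 = 26.5.
Step 3: U_X = R1 - n1(n1+1)/2 = 26.5 - 4*5/2 = 26.5 - 10 = 16.5.
       U_Y = n1*n2 - U_X = 32 - 16.5 = 15.5.
Step 4: Ties are present, so use the tie-corrected normal approximation (with continuity correction) for the p-value.
Step 5: p-value = 1.000000; compare to alpha = 0.1. fail to reject H0.

U_X = 16.5, p = 1.000000, fail to reject H0 at alpha = 0.1.


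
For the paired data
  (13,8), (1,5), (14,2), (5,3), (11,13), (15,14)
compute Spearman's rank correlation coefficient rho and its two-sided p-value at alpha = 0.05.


Step 1: Rank x and y separately (midranks; no ties here).
rank(x): 13->4, 1->1, 14->5, 5->2, 11->3, 15->6
rank(y): 8->4, 5->3, 2->1, 3->2, 13->5, 14->6
Step 2: d_i = R_x(i) - R_y(i); compute d_i^2.
  (4-4)^2=0, (1-3)^2=4, (5-1)^2=16, (2-2)^2=0, (3-5)^2=4, (6-6)^2=0
sum(d^2) = 24.
Step 3: rho = 1 - 6*24 / (6*(6^2 - 1)) = 1 - 144/210 = 0.314286.
Step 4: Under H0, t = rho * sqrt((n-2)/(1-rho^2)) = 0.6621 ~ t(4).
Step 5: Two-sided p-value from the t-distribution with 4 df = 0.544093.
Step 6: alpha = 0.05. fail to reject H0.

rho = 0.3143, p = 0.544093, fail to reject H0 at alpha = 0.05.


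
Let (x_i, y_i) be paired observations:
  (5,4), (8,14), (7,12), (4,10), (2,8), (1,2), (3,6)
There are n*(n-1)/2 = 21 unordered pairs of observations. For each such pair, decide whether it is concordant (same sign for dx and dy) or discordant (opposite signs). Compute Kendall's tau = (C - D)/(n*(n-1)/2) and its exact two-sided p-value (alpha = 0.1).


Step 1: Enumerate the 21 unordered pairs (i,j) with i<j and classify each by sign(x_j-x_i) * sign(y_j-y_i).
  (1,2):dx=+3,dy=+10->C; (1,3):dx=+2,dy=+8->C; (1,4):dx=-1,dy=+6->D; (1,5):dx=-3,dy=+4->D
  (1,6):dx=-4,dy=-2->C; (1,7):dx=-2,dy=+2->D; (2,3):dx=-1,dy=-2->C; (2,4):dx=-4,dy=-4->C
  (2,5):dx=-6,dy=-6->C; (2,6):dx=-7,dy=-12->C; (2,7):dx=-5,dy=-8->C; (3,4):dx=-3,dy=-2->C
  (3,5):dx=-5,dy=-4->C; (3,6):dx=-6,dy=-10->C; (3,7):dx=-4,dy=-6->C; (4,5):dx=-2,dy=-2->C
  (4,6):dx=-3,dy=-8->C; (4,7):dx=-1,dy=-4->C; (5,6):dx=-1,dy=-6->C; (5,7):dx=+1,dy=-2->D
  (6,7):dx=+2,dy=+4->C
Step 2: C = 17, D = 4, total pairs = 21.
Step 3: tau = (C - D)/(n(n-1)/2) = (17 - 4)/21 = 0.619048.
Step 4: Exact two-sided p-value (enumerate n! = 5040 permutations of y under H0): p = 0.069048.
Step 5: alpha = 0.1. reject H0.

tau_b = 0.6190 (C=17, D=4), p = 0.069048, reject H0.


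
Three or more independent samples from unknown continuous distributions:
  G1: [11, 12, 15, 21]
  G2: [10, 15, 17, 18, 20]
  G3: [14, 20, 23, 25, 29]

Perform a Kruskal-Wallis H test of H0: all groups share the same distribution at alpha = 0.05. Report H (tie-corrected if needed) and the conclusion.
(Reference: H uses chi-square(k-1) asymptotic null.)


Step 1: Combine all N = 14 observations and assign midranks.
sorted (value, group, rank): (10,G2,1), (11,G1,2), (12,G1,3), (14,G3,4), (15,G1,5.5), (15,G2,5.5), (17,G2,7), (18,G2,8), (20,G2,9.5), (20,G3,9.5), (21,G1,11), (23,G3,12), (25,G3,13), (29,G3,14)
Step 2: Sum ranks within each group.
R_1 = 21.5 (n_1 = 4)
R_2 = 31 (n_2 = 5)
R_3 = 52.5 (n_3 = 5)
Step 3: H = 12/(N(N+1)) * sum(R_i^2/n_i) - 3(N+1)
     = 12/(14*15) * (21.5^2/4 + 31^2/5 + 52.5^2/5) - 3*15
     = 0.057143 * 859.013 - 45
     = 4.086429.
Step 4: Ties present; correction factor C = 1 - 12/(14^3 - 14) = 0.995604. Corrected H = 4.086429 / 0.995604 = 4.104470.
Step 5: Under H0, H ~ chi^2(2); p-value = 0.128447.
Step 6: alpha = 0.05. fail to reject H0.

H = 4.1045, df = 2, p = 0.128447, fail to reject H0.


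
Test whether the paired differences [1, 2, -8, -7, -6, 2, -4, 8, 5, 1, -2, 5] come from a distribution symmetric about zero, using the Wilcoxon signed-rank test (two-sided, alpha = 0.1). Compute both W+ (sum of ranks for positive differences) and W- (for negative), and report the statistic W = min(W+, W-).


Step 1: Drop any zero differences (none here) and take |d_i|.
|d| = [1, 2, 8, 7, 6, 2, 4, 8, 5, 1, 2, 5]
Step 2: Midrank |d_i| (ties get averaged ranks).
ranks: |1|->1.5, |2|->4, |8|->11.5, |7|->10, |6|->9, |2|->4, |4|->6, |8|->11.5, |5|->7.5, |1|->1.5, |2|->4, |5|->7.5
Step 3: Attach original signs; sum ranks with positive sign and with negative sign.
W+ = 1.5 + 4 + 4 + 11.5 + 7.5 + 1.5 + 7.5 = 37.5
W- = 11.5 + 10 + 9 + 6 + 4 = 40.5
(Check: W+ + W- = 78 should equal n(n+1)/2 = 78.)
Step 4: Test statistic W = min(W+, W-) = 37.5.
Step 5: Ties in |d|, so use the tie-corrected normal approximation.
        E[W] = n(n+1)/4 = 12*13/4 = 39.
        Tie groups: |d|=1 (t=2), |d|=2 (t=3), |d|=5 (t=2), |d|=8 (t=2); sum(t^3 - t) = 42.
        Var[W] = n(n+1)(2n+1)/24 - sum(t^3-t)/48 = 3900/24 - 42/48 = 161.625.
        z = (W - E[W]) / sqrt(Var[W]) = (37.5 - 39) / 12.7132 = -0.1180.
        Two-sided p = 2*Phi(z) = 0.906077.
Step 6: alpha = 0.1. fail to reject H0.

W+ = 37.5, W- = 40.5, W = min = 37.5, p = 0.906077, fail to reject H0.


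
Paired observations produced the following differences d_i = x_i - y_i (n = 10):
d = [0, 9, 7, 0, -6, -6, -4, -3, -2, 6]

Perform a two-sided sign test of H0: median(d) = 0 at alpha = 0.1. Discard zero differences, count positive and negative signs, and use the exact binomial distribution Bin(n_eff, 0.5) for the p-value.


Step 1: Discard zero differences. Original n = 10; n_eff = number of nonzero differences = 8.
Nonzero differences (with sign): +9, +7, -6, -6, -4, -3, -2, +6
Step 2: Count signs: positive = 3, negative = 5.
Step 3: Under H0: P(positive) = 0.5, so the number of positives S ~ Bin(8, 0.5).
Step 4: Two-sided exact p-value = sum of Bin(8,0.5) probabilities at or below the observed probability = 0.726562.
Step 5: alpha = 0.1. fail to reject H0.

n_eff = 8, pos = 3, neg = 5, p = 0.726562, fail to reject H0.


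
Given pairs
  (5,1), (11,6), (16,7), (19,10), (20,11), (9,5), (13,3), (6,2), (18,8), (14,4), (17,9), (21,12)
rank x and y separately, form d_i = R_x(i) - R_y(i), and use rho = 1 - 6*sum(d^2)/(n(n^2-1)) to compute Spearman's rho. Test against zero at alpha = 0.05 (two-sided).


Step 1: Rank x and y separately (midranks; no ties here).
rank(x): 5->1, 11->4, 16->7, 19->10, 20->11, 9->3, 13->5, 6->2, 18->9, 14->6, 17->8, 21->12
rank(y): 1->1, 6->6, 7->7, 10->10, 11->11, 5->5, 3->3, 2->2, 8->8, 4->4, 9->9, 12->12
Step 2: d_i = R_x(i) - R_y(i); compute d_i^2.
  (1-1)^2=0, (4-6)^2=4, (7-7)^2=0, (10-10)^2=0, (11-11)^2=0, (3-5)^2=4, (5-3)^2=4, (2-2)^2=0, (9-8)^2=1, (6-4)^2=4, (8-9)^2=1, (12-12)^2=0
sum(d^2) = 18.
Step 3: rho = 1 - 6*18 / (12*(12^2 - 1)) = 1 - 108/1716 = 0.937063.
Step 4: Under H0, t = rho * sqrt((n-2)/(1-rho^2)) = 8.4868 ~ t(10).
Step 5: Two-sided p-value from the t-distribution with 10 df = 0.000007.
Step 6: alpha = 0.05. reject H0.

rho = 0.9371, p = 0.000007, reject H0 at alpha = 0.05.


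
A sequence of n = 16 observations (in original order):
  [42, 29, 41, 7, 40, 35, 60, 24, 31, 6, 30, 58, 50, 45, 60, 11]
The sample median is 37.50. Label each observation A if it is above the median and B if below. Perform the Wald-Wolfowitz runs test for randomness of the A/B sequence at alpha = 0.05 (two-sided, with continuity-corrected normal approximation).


Step 1: Compute median = 37.50; label A = above, B = below.
Labels in order: ABABABABBBBAAAAB  (n_A = 8, n_B = 8)
Step 2: Count runs R = 10.
Step 3: Under H0 (random ordering), E[R] = 2*n_A*n_B/(n_A+n_B) + 1 = 2*8*8/16 + 1 = 9.0000.
        Var[R] = 2*n_A*n_B*(2*n_A*n_B - n_A - n_B) / ((n_A+n_B)^2 * (n_A+n_B-1)) = 14336/3840 = 3.7333.
        SD[R] = 1.9322.
Step 4: Continuity-corrected z = (R - 0.5 - E[R]) / SD[R] = (10 - 0.5 - 9.0000) / 1.9322 = 0.2588.
Step 5: Two-sided p-value via normal approximation = 2*(1 - Phi(|z|)) = 0.795809.
Step 6: alpha = 0.05. fail to reject H0.

R = 10, z = 0.2588, p = 0.795809, fail to reject H0.


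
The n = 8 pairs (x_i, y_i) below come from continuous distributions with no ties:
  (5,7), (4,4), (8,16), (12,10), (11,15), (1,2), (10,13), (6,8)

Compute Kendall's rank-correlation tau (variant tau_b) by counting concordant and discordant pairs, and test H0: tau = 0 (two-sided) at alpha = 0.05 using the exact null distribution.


Step 1: Enumerate the 28 unordered pairs (i,j) with i<j and classify each by sign(x_j-x_i) * sign(y_j-y_i).
  (1,2):dx=-1,dy=-3->C; (1,3):dx=+3,dy=+9->C; (1,4):dx=+7,dy=+3->C; (1,5):dx=+6,dy=+8->C
  (1,6):dx=-4,dy=-5->C; (1,7):dx=+5,dy=+6->C; (1,8):dx=+1,dy=+1->C; (2,3):dx=+4,dy=+12->C
  (2,4):dx=+8,dy=+6->C; (2,5):dx=+7,dy=+11->C; (2,6):dx=-3,dy=-2->C; (2,7):dx=+6,dy=+9->C
  (2,8):dx=+2,dy=+4->C; (3,4):dx=+4,dy=-6->D; (3,5):dx=+3,dy=-1->D; (3,6):dx=-7,dy=-14->C
  (3,7):dx=+2,dy=-3->D; (3,8):dx=-2,dy=-8->C; (4,5):dx=-1,dy=+5->D; (4,6):dx=-11,dy=-8->C
  (4,7):dx=-2,dy=+3->D; (4,8):dx=-6,dy=-2->C; (5,6):dx=-10,dy=-13->C; (5,7):dx=-1,dy=-2->C
  (5,8):dx=-5,dy=-7->C; (6,7):dx=+9,dy=+11->C; (6,8):dx=+5,dy=+6->C; (7,8):dx=-4,dy=-5->C
Step 2: C = 23, D = 5, total pairs = 28.
Step 3: tau = (C - D)/(n(n-1)/2) = (23 - 5)/28 = 0.642857.
Step 4: Exact two-sided p-value (enumerate n! = 40320 permutations of y under H0): p = 0.031151.
Step 5: alpha = 0.05. reject H0.

tau_b = 0.6429 (C=23, D=5), p = 0.031151, reject H0.
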